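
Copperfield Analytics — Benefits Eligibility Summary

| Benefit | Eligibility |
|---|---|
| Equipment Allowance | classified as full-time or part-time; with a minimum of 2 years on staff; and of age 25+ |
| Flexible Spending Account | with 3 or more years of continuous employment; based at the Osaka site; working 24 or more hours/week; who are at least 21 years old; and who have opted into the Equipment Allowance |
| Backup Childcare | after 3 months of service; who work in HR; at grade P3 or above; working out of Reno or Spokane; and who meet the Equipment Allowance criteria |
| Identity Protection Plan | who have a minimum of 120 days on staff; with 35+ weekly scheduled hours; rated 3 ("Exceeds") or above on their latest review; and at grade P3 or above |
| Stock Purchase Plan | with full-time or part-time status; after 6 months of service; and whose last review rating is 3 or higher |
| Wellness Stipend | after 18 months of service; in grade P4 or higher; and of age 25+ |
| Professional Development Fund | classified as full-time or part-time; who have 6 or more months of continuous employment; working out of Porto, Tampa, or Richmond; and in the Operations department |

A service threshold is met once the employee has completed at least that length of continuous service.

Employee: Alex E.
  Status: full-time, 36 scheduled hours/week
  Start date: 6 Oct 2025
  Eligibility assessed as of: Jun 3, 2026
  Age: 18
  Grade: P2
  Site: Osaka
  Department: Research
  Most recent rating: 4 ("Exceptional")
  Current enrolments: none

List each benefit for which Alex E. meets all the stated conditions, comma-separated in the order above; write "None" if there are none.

Service from 6 Oct 2025 to Jun 3, 2026: 240 days.
Equipment Allowance — status full-time ✓; service 240 days < 2 years (≈730 days) ✗ → not eligible.
Flexible Spending Account — service 240 days < 3 years (≈1095 days) ✗ → not eligible.
Backup Childcare — service 240 days ≥ 3 months (≈90 days) ✓; dept Research ✗ → not eligible.
Identity Protection Plan — service 240 days ≥ 120 days ✓; 36 hrs/wk ≥ 35 ✓; rating 4 ≥ 3 ✓; grade P2 < P3 ✗ → not eligible.
Stock Purchase Plan — status full-time ✓; service 240 days ≥ 6 months (≈180 days) ✓; rating 4 ≥ 3 ✓ → eligible.
Wellness Stipend — service 240 days < 18 months (≈540 days) ✗ → not eligible.
Professional Development Fund — status full-time ✓; service 240 days ≥ 6 months (≈180 days) ✓; site Osaka ✗ (not Porto, Tampa, or Richmond) → not eligible.

Stock Purchase Plan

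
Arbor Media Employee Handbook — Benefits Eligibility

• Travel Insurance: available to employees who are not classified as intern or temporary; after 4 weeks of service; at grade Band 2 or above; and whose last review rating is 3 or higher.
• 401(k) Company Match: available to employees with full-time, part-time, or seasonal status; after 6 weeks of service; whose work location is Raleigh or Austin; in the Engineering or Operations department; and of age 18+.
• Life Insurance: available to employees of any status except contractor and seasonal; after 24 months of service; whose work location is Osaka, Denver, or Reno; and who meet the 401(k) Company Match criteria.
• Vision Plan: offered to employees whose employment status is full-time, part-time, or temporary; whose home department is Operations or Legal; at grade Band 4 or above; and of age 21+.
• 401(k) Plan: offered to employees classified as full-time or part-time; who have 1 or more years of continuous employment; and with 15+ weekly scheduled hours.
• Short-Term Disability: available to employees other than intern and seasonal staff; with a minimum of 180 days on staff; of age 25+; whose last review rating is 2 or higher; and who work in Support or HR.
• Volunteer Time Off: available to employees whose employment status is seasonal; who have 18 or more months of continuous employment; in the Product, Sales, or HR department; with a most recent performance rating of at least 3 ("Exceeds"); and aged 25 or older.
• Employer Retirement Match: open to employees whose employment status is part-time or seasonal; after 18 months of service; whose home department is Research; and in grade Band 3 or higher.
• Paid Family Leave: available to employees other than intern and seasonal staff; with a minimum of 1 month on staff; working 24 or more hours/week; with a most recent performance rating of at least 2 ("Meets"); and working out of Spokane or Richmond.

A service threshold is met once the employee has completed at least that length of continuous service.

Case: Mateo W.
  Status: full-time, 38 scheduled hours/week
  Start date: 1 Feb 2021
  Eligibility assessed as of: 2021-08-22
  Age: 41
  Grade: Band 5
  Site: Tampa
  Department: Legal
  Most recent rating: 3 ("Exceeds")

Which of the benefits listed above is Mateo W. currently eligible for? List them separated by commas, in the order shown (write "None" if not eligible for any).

Service from 1 Feb 2021 to 2021-08-22: 202 days.
Travel Insurance — status full-time ✓ (not excluded); service 202 days ≥ 4 weeks (≈28 days) ✓; grade Band 5 ≥ Band 2 ✓; rating 3 ≥ 3 ✓ → eligible.
401(k) Company Match — status full-time ✓; service 202 days ≥ 6 weeks (≈42 days) ✓; site Tampa ✗ (not Raleigh or Austin) → not eligible.
Life Insurance — status full-time ✓ (not excluded); service 202 days < 24 months (≈720 days) ✗ → not eligible.
Vision Plan — status full-time ✓; dept Legal ✓; grade Band 5 ≥ Band 4 ✓; age 41 ≥ 21 ✓ → eligible.
401(k) Plan — status full-time ✓; service 202 days < 1 year (≈365 days) ✗ → not eligible.
Short-Term Disability — status full-time ✓ (not excluded); service 202 days ≥ 180 days ✓; age 41 ≥ 25 ✓; rating 3 ≥ 2 ✓; dept Legal ✗ → not eligible.
Volunteer Time Off — status full-time ✗ (requires seasonal) → not eligible.
Employer Retirement Match — status full-time ✗ (requires part-time or seasonal) → not eligible.
Paid Family Leave — status full-time ✓ (not excluded); service 202 days ≥ 1 month (≈30 days) ✓; 38 hrs/wk ≥ 24 ✓; rating 3 ≥ 2 ✓; site Tampa ✗ (not Spokane or Richmond) → not eligible.

Travel Insurance, Vision Plan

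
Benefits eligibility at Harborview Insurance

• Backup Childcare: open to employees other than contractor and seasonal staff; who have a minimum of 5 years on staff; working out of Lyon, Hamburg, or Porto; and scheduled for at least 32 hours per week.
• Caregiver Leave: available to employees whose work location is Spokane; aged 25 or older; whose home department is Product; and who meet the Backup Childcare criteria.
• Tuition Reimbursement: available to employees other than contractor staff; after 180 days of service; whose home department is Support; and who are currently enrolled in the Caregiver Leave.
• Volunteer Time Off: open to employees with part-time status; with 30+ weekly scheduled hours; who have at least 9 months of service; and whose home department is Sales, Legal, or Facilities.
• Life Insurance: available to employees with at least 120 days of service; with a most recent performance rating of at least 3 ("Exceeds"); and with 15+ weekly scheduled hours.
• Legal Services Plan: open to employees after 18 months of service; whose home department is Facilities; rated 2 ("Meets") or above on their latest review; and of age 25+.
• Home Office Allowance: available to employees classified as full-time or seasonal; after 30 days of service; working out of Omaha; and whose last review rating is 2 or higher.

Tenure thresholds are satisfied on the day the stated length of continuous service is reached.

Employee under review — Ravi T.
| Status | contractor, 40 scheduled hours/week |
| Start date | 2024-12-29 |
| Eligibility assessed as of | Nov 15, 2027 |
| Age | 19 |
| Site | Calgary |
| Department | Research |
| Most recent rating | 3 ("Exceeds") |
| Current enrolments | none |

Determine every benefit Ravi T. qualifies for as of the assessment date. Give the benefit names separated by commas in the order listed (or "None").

Service from 2024-12-29 to Nov 15, 2027: 1051 days.
Backup Childcare — status contractor ✗ (excluded) → not eligible.
Caregiver Leave — site Calgary ✗ (not Spokane) → not eligible.
Tuition Reimbursement — status contractor ✗ (excluded) → not eligible.
Volunteer Time Off — status contractor ✗ (requires part-time) → not eligible.
Life Insurance — service 1051 days ≥ 120 days ✓; rating 3 ≥ 3 ✓; 40 hrs/wk ≥ 15 ✓ → eligible.
Legal Services Plan — service 1051 days ≥ 18 months (≈540 days) ✓; dept Research ✗ → not eligible.
Home Office Allowance — status contractor ✗ (requires full-time or seasonal) → not eligible.

Life Insurance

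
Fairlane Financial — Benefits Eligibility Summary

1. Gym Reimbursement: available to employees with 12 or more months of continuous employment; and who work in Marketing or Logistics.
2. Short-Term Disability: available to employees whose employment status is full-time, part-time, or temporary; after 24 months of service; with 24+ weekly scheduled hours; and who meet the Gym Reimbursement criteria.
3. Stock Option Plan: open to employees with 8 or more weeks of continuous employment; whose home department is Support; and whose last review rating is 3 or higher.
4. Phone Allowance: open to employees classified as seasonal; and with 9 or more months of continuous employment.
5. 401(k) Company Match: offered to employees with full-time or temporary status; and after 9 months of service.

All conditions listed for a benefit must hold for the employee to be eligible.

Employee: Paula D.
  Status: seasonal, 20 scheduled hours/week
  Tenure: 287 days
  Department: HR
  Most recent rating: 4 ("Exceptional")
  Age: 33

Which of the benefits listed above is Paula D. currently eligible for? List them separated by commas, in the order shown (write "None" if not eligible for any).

Gym Reimbursement — service 287 days < 12 months (≈360 days) ✗ → not eligible.
Short-Term Disability — status seasonal ✗ (requires full-time, part-time, or temporary) → not eligible.
Stock Option Plan — service 287 days ≥ 8 weeks (≈56 days) ✓; dept HR ✗ → not eligible.
Phone Allowance — status seasonal ✓; service 287 days ≥ 9 months (≈270 days) ✓ → eligible.
401(k) Company Match — status seasonal ✗ (requires full-time or temporary) → not eligible.

Phone Allowance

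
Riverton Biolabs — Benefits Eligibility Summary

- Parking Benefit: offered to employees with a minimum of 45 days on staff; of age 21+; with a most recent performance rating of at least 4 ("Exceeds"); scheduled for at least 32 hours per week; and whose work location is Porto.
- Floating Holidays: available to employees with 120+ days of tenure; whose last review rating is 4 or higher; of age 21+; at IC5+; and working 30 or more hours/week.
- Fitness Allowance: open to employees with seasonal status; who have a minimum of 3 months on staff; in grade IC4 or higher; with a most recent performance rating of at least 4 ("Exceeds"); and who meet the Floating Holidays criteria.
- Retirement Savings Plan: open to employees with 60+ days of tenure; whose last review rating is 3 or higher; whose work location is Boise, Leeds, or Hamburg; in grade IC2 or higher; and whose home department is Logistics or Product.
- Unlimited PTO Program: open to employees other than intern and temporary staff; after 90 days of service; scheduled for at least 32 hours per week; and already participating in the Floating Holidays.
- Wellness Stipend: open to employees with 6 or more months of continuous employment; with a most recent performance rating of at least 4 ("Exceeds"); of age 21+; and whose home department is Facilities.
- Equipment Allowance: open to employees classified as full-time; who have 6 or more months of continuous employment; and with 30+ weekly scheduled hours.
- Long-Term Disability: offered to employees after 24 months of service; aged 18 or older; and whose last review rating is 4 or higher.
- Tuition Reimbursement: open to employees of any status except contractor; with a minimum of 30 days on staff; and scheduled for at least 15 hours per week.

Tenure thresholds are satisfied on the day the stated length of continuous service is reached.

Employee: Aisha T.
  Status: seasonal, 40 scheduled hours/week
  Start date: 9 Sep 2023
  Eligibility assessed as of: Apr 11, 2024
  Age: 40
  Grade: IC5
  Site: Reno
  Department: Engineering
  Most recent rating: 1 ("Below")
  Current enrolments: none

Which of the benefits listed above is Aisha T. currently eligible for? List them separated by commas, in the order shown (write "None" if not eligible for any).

Service from 9 Sep 2023 to Apr 11, 2024: 215 days.
Parking Benefit — service 215 days ≥ 45 days ✓; age 40 ≥ 21 ✓; rating 1 < 4 ✗ → not eligible.
Floating Holidays — service 215 days ≥ 120 days ✓; rating 1 < 4 ✗ → not eligible.
Fitness Allowance — status seasonal ✓; service 215 days ≥ 3 months (≈90 days) ✓; grade IC5 ≥ IC4 ✓; rating 1 < 4 ✗ → not eligible.
Retirement Savings Plan — service 215 days ≥ 60 days ✓; rating 1 < 3 ✗ → not eligible.
Unlimited PTO Program — status seasonal ✓ (not excluded); service 215 days ≥ 90 days ✓; 40 hrs/wk ≥ 32 ✓; not enrolled in Floating Holidays ✗ → not eligible.
Wellness Stipend — service 215 days ≥ 6 months (≈180 days) ✓; rating 1 < 4 ✗ → not eligible.
Equipment Allowance — status seasonal ✗ (requires full-time) → not eligible.
Long-Term Disability — service 215 days < 24 months (≈720 days) ✗ → not eligible.
Tuition Reimbursement — status seasonal ✓ (not excluded); service 215 days ≥ 30 days ✓; 40 hrs/wk ≥ 15 ✓ → eligible.

Tuition Reimbursement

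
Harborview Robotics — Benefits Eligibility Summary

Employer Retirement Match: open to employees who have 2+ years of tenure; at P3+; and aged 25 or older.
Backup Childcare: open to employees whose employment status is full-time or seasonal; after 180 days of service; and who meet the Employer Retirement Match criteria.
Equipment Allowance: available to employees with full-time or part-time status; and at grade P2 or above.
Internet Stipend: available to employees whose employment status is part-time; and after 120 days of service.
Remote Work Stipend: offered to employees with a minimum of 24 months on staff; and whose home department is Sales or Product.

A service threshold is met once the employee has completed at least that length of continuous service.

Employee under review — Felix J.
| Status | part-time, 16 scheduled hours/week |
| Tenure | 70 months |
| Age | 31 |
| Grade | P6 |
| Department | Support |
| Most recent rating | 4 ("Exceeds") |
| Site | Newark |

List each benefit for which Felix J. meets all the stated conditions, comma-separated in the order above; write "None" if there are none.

Employer Retirement Match, Equipment Allowance, Internet Stipend

Employer Retirement Match — service 70 months ≥ 2 years (≈730 days) ✓; grade P6 ≥ P3 ✓; age 31 ≥ 25 ✓ → eligible.
Backup Childcare — status part-time ✗ (requires full-time or seasonal) → not eligible.
Equipment Allowance — status part-time ✓; grade P6 ≥ P2 ✓ → eligible.
Internet Stipend — status part-time ✓; service 70 months ≥ 120 days ✓ → eligible.
Remote Work Stipend — service 70 months ≥ 24 months ✓; dept Support ✗ → not eligible.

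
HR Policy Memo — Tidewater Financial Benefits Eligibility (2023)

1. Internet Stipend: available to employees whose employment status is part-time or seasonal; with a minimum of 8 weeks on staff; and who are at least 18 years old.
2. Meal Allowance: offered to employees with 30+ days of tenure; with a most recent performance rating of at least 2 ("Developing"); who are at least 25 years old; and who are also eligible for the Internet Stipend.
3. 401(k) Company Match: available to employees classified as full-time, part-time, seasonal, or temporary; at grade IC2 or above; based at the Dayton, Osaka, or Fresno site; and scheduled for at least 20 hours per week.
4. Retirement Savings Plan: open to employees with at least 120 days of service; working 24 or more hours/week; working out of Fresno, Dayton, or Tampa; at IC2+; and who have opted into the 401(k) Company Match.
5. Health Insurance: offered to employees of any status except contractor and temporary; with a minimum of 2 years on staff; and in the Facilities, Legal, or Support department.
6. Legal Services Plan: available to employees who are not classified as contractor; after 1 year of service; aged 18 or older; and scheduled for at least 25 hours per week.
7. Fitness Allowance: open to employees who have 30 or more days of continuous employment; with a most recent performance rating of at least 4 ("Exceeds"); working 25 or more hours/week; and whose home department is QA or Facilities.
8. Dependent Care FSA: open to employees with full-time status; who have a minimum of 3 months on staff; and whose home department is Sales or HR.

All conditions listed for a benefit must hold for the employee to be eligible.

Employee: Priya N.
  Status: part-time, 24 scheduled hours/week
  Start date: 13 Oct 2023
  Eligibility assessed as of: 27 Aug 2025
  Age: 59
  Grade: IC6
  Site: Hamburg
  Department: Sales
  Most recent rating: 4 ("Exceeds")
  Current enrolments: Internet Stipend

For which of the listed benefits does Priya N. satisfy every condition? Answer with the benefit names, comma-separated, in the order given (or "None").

Internet Stipend, Meal Allowance

Service from 13 Oct 2023 to 27 Aug 2025: 684 days.
Internet Stipend — status part-time ✓; service 684 days ≥ 8 weeks (≈56 days) ✓; age 59 ≥ 18 ✓ → eligible.
Meal Allowance — service 684 days ≥ 30 days ✓; rating 4 ≥ 2 ✓; age 59 ≥ 25 ✓; eligible for Internet Stipend ✓ → eligible.
401(k) Company Match — status part-time ✓; grade IC6 ≥ IC2 ✓; site Hamburg ✗ (not Dayton, Osaka, or Fresno) → not eligible.
Retirement Savings Plan — service 684 days ≥ 120 days ✓; 24 hrs/wk ≥ 24 ✓; site Hamburg ✗ (not Fresno, Dayton, or Tampa) → not eligible.
Health Insurance — status part-time ✓ (not excluded); service 684 days < 2 years (≈730 days) ✗ → not eligible.
Legal Services Plan — status part-time ✓ (not excluded); service 684 days ≥ 1 year (≈365 days) ✓; age 59 ≥ 18 ✓; 24 hrs/wk < 25 ✗ → not eligible.
Fitness Allowance — service 684 days ≥ 30 days ✓; rating 4 ≥ 4 ✓; 24 hrs/wk < 25 ✗ → not eligible.
Dependent Care FSA — status part-time ✗ (requires full-time) → not eligible.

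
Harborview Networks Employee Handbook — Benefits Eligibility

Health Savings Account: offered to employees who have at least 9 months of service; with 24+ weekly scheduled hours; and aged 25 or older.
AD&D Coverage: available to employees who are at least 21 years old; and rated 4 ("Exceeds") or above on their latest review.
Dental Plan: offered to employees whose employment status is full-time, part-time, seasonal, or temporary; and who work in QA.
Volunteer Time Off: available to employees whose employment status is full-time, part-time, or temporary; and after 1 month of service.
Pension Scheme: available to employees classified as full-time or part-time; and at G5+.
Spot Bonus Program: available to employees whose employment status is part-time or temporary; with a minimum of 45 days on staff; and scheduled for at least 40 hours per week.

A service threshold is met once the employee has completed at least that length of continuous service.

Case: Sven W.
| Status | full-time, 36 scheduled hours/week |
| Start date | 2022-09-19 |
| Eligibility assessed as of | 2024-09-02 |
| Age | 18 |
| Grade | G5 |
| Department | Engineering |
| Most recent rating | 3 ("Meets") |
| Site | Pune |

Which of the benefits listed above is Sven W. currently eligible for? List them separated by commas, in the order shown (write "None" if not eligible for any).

Service from 2022-09-19 to 2024-09-02: 714 days.
Health Savings Account — service 714 days ≥ 9 months (≈270 days) ✓; 36 hrs/wk ≥ 24 ✓; age 18 < 25 ✗ → not eligible.
AD&D Coverage — age 18 < 21 ✗ → not eligible.
Dental Plan — status full-time ✓; dept Engineering ✗ → not eligible.
Volunteer Time Off — status full-time ✓; service 714 days ≥ 1 month (≈30 days) ✓ → eligible.
Pension Scheme — status full-time ✓; grade G5 ≥ G5 ✓ → eligible.
Spot Bonus Program — status full-time ✗ (requires part-time or temporary) → not eligible.

Volunteer Time Off, Pension Scheme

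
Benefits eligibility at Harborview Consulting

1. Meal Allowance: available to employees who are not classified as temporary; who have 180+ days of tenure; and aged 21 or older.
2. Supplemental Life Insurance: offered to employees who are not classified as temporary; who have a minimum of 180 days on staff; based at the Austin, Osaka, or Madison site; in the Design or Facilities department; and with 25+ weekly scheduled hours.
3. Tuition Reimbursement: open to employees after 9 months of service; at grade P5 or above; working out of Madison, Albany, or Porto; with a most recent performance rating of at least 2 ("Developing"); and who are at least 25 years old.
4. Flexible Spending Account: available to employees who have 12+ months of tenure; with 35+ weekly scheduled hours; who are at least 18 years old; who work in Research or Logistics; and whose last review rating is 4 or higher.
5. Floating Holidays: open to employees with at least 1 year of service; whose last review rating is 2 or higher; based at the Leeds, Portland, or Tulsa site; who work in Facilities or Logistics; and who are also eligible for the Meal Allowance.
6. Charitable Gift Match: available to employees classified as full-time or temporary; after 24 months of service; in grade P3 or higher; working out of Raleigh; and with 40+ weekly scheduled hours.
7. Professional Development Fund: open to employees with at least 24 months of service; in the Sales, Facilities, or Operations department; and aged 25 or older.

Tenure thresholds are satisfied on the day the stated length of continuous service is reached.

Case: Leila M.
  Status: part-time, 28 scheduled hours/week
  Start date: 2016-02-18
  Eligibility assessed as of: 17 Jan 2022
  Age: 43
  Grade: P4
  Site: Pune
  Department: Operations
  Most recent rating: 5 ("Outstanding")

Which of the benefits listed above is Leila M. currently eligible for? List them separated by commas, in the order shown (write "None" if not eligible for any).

Meal Allowance, Professional Development Fund

Service from 2016-02-18 to 17 Jan 2022: 2160 days.
Meal Allowance — status part-time ✓ (not excluded); service 2160 days ≥ 180 days ✓; age 43 ≥ 21 ✓ → eligible.
Supplemental Life Insurance — status part-time ✓ (not excluded); service 2160 days ≥ 180 days ✓; site Pune ✗ (not Austin, Osaka, or Madison) → not eligible.
Tuition Reimbursement — service 2160 days ≥ 9 months (≈270 days) ✓; grade P4 < P5 ✗ → not eligible.
Flexible Spending Account — service 2160 days ≥ 12 months (≈360 days) ✓; 28 hrs/wk < 35 ✗ → not eligible.
Floating Holidays — service 2160 days ≥ 1 year (≈365 days) ✓; rating 5 ≥ 2 ✓; site Pune ✗ (not Leeds, Portland, or Tulsa) → not eligible.
Charitable Gift Match — status part-time ✗ (requires full-time or temporary) → not eligible.
Professional Development Fund — service 2160 days ≥ 24 months (≈720 days) ✓; dept Operations ✓; age 43 ≥ 25 ✓ → eligible.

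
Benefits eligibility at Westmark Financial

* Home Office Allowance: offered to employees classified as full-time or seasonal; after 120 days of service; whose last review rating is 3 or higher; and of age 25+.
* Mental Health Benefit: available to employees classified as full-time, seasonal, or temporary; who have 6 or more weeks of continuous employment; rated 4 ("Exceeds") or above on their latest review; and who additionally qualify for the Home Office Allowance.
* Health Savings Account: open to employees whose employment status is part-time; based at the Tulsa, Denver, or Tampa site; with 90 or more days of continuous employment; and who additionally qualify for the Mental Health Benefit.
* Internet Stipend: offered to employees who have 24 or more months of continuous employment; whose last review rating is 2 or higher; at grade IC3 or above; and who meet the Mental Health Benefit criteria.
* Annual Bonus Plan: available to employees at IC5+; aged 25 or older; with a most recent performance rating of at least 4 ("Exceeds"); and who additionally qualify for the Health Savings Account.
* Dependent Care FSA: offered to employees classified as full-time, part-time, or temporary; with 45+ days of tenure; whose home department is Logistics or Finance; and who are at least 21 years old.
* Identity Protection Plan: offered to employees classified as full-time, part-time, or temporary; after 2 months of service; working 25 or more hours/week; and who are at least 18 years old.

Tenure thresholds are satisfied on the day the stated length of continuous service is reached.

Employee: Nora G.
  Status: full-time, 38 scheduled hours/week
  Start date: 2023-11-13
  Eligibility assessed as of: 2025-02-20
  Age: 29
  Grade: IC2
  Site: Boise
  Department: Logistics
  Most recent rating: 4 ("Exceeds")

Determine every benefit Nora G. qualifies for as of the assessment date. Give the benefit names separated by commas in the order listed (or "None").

Home Office Allowance, Mental Health Benefit, Dependent Care FSA, Identity Protection Plan

Service from 2023-11-13 to 2025-02-20: 465 days.
Home Office Allowance — status full-time ✓; service 465 days ≥ 120 days ✓; rating 4 ≥ 3 ✓; age 29 ≥ 25 ✓ → eligible.
Mental Health Benefit — status full-time ✓; service 465 days ≥ 6 weeks (≈42 days) ✓; rating 4 ≥ 4 ✓; eligible for Home Office Allowance ✓ → eligible.
Health Savings Account — status full-time ✗ (requires part-time) → not eligible.
Internet Stipend — service 465 days < 24 months (≈720 days) ✗ → not eligible.
Annual Bonus Plan — grade IC2 < IC5 ✗ → not eligible.
Dependent Care FSA — status full-time ✓; service 465 days ≥ 45 days ✓; dept Logistics ✓; age 29 ≥ 21 ✓ → eligible.
Identity Protection Plan — status full-time ✓; service 465 days ≥ 2 months (≈60 days) ✓; 38 hrs/wk ≥ 25 ✓; age 29 ≥ 18 ✓ → eligible.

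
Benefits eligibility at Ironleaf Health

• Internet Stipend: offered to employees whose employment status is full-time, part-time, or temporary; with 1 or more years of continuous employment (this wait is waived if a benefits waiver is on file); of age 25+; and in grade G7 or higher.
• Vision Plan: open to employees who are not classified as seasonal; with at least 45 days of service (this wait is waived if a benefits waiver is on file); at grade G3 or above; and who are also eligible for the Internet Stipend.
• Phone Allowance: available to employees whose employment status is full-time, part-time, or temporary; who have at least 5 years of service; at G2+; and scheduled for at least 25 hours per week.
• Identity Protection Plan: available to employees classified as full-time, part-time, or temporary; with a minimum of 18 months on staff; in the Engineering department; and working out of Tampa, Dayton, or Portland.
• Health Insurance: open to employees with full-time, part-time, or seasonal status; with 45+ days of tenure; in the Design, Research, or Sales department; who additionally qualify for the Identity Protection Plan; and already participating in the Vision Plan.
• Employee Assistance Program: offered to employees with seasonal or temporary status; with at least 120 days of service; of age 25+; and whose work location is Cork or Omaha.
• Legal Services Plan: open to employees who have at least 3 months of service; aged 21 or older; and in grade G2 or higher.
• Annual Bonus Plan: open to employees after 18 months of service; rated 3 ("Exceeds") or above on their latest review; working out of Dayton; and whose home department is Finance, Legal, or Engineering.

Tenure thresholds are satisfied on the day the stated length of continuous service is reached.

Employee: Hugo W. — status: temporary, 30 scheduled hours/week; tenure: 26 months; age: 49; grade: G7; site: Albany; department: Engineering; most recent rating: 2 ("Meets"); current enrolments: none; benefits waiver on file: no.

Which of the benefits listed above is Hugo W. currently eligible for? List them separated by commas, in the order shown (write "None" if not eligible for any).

Internet Stipend, Vision Plan, Legal Services Plan

Internet Stipend — status temporary ✓; no waiver, service 26 months ≥ 1 year (≈365 days) ✓; age 49 ≥ 25 ✓; grade G7 ≥ G7 ✓ → eligible.
Vision Plan — status temporary ✓ (not excluded); no waiver, service 26 months ≥ 45 days ✓; grade G7 ≥ G3 ✓; eligible for Internet Stipend ✓ → eligible.
Phone Allowance — status temporary ✓; service 26 months < 5 years (≈1825 days) ✗ → not eligible.
Identity Protection Plan — status temporary ✓; service 26 months ≥ 18 months ✓; dept Engineering ✓; site Albany ✗ (not Tampa, Dayton, or Portland) → not eligible.
Health Insurance — status temporary ✗ (requires full-time, part-time, or seasonal) → not eligible.
Employee Assistance Program — status temporary ✓; service 26 months ≥ 120 days ✓; age 49 ≥ 25 ✓; site Albany ✗ (not Cork or Omaha) → not eligible.
Legal Services Plan — service 26 months ≥ 3 months ✓; age 49 ≥ 21 ✓; grade G7 ≥ G2 ✓ → eligible.
Annual Bonus Plan — service 26 months ≥ 18 months ✓; rating 2 < 3 ✗ → not eligible.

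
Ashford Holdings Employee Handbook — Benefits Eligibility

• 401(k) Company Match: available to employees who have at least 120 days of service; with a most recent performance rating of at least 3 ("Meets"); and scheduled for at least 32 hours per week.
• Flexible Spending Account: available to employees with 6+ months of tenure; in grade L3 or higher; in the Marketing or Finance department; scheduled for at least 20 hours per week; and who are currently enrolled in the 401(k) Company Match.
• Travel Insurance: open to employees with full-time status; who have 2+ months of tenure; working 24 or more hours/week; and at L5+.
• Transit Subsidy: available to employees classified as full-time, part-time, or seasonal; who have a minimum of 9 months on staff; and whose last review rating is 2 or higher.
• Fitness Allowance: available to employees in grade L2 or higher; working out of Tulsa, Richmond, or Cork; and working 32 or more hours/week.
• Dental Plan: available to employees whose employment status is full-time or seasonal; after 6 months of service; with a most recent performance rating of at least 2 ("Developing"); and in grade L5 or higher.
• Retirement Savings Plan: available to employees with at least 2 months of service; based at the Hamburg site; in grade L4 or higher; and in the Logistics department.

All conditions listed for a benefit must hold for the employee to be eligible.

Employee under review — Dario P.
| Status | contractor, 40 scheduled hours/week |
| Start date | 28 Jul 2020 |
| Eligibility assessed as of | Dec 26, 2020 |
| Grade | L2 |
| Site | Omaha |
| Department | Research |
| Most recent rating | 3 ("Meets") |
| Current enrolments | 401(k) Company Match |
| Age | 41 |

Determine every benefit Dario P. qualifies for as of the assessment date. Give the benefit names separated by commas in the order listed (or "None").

401(k) Company Match

Service from 28 Jul 2020 to Dec 26, 2020: 151 days.
401(k) Company Match — service 151 days ≥ 120 days ✓; rating 3 ≥ 3 ✓; 40 hrs/wk ≥ 32 ✓ → eligible.
Flexible Spending Account — service 151 days < 6 months (≈180 days) ✗ → not eligible.
Travel Insurance — status contractor ✗ (requires full-time) → not eligible.
Transit Subsidy — status contractor ✗ (requires full-time, part-time, or seasonal) → not eligible.
Fitness Allowance — grade L2 ≥ L2 ✓; site Omaha ✗ (not Tulsa, Richmond, or Cork) → not eligible.
Dental Plan — status contractor ✗ (requires full-time or seasonal) → not eligible.
Retirement Savings Plan — service 151 days ≥ 2 months (≈60 days) ✓; site Omaha ✗ (not Hamburg) → not eligible.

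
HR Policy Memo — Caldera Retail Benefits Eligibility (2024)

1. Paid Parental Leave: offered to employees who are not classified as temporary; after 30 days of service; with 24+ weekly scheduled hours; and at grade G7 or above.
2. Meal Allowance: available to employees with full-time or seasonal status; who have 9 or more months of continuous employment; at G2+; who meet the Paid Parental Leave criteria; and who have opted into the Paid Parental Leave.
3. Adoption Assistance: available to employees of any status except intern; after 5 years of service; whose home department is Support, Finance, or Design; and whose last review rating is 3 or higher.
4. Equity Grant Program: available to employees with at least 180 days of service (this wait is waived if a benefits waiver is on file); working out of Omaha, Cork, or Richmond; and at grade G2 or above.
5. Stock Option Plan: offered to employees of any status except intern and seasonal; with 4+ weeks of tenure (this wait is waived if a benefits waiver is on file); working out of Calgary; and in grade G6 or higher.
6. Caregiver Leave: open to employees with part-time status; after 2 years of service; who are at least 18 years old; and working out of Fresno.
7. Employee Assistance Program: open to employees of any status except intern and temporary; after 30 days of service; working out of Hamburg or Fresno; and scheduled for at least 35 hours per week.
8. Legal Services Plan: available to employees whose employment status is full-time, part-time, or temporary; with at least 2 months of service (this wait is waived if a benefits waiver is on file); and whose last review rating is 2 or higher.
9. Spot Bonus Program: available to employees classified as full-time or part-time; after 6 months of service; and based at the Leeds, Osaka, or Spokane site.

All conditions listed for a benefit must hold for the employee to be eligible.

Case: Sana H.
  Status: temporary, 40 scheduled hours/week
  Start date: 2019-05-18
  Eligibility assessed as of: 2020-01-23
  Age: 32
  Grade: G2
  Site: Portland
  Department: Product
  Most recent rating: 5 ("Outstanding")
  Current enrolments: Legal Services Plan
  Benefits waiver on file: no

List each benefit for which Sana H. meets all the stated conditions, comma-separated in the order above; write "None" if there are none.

Legal Services Plan

Service from 2019-05-18 to 2020-01-23: 250 days.
Paid Parental Leave — status temporary ✗ (excluded) → not eligible.
Meal Allowance — status temporary ✗ (requires full-time or seasonal) → not eligible.
Adoption Assistance — status temporary ✓ (not excluded); service 250 days < 5 years (≈1825 days) ✗ → not eligible.
Equity Grant Program — no waiver, service 250 days ≥ 180 days ✓; site Portland ✗ (not Omaha, Cork, or Richmond) → not eligible.
Stock Option Plan — status temporary ✓ (not excluded); no waiver, service 250 days ≥ 4 weeks (≈28 days) ✓; site Portland ✗ (not Calgary) → not eligible.
Caregiver Leave — status temporary ✗ (requires part-time) → not eligible.
Employee Assistance Program — status temporary ✗ (excluded) → not eligible.
Legal Services Plan — status temporary ✓; no waiver, service 250 days ≥ 2 months (≈60 days) ✓; rating 5 ≥ 2 ✓ → eligible.
Spot Bonus Program — status temporary ✗ (requires full-time or part-time) → not eligible.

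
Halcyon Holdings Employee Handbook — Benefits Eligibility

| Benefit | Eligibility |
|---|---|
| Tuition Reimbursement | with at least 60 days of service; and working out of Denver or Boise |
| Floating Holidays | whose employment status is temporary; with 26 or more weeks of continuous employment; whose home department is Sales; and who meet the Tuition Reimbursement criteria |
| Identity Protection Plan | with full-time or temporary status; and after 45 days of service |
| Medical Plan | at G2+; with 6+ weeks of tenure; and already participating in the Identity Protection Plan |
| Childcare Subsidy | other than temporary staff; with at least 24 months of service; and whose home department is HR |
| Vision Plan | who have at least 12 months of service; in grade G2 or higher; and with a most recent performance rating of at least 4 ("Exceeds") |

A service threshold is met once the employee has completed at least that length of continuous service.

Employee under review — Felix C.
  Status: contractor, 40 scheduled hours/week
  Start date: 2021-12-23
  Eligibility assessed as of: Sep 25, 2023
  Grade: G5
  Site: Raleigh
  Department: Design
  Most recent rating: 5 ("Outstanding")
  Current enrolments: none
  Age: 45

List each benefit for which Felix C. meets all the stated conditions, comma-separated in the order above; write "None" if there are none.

Vision Plan

Service from 2021-12-23 to Sep 25, 2023: 641 days.
Tuition Reimbursement — service 641 days ≥ 60 days ✓; site Raleigh ✗ (not Denver or Boise) → not eligible.
Floating Holidays — status contractor ✗ (requires temporary) → not eligible.
Identity Protection Plan — status contractor ✗ (requires full-time or temporary) → not eligible.
Medical Plan — grade G5 ≥ G2 ✓; service 641 days ≥ 6 weeks (≈42 days) ✓; not enrolled in Identity Protection Plan ✗ → not eligible.
Childcare Subsidy — status contractor ✓ (not excluded); service 641 days < 24 months (≈720 days) ✗ → not eligible.
Vision Plan — service 641 days ≥ 12 months (≈360 days) ✓; grade G5 ≥ G2 ✓; rating 5 ≥ 4 ✓ → eligible.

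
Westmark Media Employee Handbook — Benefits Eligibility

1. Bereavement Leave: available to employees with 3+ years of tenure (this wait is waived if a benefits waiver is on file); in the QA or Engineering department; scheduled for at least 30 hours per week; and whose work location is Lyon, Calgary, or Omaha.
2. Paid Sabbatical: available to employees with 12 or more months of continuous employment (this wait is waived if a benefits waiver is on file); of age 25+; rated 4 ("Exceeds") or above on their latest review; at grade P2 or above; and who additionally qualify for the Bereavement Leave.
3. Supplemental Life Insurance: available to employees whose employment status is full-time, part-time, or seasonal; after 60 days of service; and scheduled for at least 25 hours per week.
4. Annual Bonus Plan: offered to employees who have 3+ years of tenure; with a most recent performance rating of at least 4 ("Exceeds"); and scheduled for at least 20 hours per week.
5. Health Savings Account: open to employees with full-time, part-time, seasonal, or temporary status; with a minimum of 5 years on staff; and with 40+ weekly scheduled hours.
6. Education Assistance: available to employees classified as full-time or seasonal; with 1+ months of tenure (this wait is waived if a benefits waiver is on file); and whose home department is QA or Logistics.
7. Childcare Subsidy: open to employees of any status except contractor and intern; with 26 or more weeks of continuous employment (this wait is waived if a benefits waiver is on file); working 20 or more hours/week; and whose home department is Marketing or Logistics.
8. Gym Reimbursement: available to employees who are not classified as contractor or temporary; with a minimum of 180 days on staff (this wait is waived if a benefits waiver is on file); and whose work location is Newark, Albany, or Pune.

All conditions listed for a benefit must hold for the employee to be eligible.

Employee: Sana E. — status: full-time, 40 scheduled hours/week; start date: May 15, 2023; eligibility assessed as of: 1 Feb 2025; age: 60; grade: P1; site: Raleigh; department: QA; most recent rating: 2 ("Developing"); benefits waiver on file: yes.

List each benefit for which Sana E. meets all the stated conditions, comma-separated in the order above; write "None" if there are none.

Supplemental Life Insurance, Education Assistance

Service from May 15, 2023 to 1 Feb 2025: 628 days.
Bereavement Leave — benefits waiver on file ✓; dept QA ✓; 40 hrs/wk ≥ 30 ✓; site Raleigh ✗ (not Lyon, Calgary, or Omaha) → not eligible.
Paid Sabbatical — benefits waiver on file ✓; age 60 ≥ 25 ✓; rating 2 < 4 ✗ → not eligible.
Supplemental Life Insurance — status full-time ✓; service 628 days ≥ 60 days ✓; 40 hrs/wk ≥ 25 ✓ → eligible.
Annual Bonus Plan — service 628 days < 3 years (≈1095 days) ✗ → not eligible.
Health Savings Account — status full-time ✓; service 628 days < 5 years (≈1825 days) ✗ → not eligible.
Education Assistance — status full-time ✓; benefits waiver on file ✓; dept QA ✓ → eligible.
Childcare Subsidy — status full-time ✓ (not excluded); benefits waiver on file ✓; 40 hrs/wk ≥ 20 ✓; dept QA ✗ → not eligible.
Gym Reimbursement — status full-time ✓ (not excluded); benefits waiver on file ✓; site Raleigh ✗ (not Newark, Albany, or Pune) → not eligible.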